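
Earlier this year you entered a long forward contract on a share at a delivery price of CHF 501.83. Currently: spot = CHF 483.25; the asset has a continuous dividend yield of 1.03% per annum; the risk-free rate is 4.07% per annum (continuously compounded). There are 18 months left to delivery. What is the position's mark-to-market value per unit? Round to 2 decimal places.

Current fair forward for the remaining 18 months: F = S·e^((r − q)·T), (r − q) = 0.0407 − 0.0103 = 0.0304
F = 483.25 · e^(0.0304 × 18/12) = 483.25 × 1.046656 = 505.7965
Value of long forward = (F − K)·e^(−rT) = (505.7965 − 501.83) · e^(−0.0407·18/12)
= 3.9665 × 0.940776 = 3.73

CHF 3.73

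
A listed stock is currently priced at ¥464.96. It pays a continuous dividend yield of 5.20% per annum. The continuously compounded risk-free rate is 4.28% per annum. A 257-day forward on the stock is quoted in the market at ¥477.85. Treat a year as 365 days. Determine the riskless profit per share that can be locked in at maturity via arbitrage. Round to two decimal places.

Fair forward: F* = S·e^(carry·T), with carry = (r − q) = 0.0428 − 0.0520 = -0.0092
F* = 464.96 · e^(-0.0092 × 257/365) = 464.96 · e^-0.006478 = 464.96 × 0.993543 = ¥461.9578
Market ¥477.85 > fair ¥461.9578: forward overpriced → cash-and-carry (buy spot, short the forward).
At maturity, profit = |F_mkt − F*| = |477.85 − 461.9578| = ¥15.89 per share

¥15.89 per share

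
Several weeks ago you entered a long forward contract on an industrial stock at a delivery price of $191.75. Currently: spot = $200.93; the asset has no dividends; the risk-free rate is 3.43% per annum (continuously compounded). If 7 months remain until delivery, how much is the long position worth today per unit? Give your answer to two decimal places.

$12.98

Current fair forward for the remaining 7 months: F = S·e^(r·T), r = 0.0343
F = 200.93 · e^(0.0343 × 7/12) = 200.93 × 1.020210 = 204.9908
Value of long forward = (F − K)·e^(−rT) = (204.9908 − 191.75) · e^(−0.0343·7/12)
= 13.2408 × 0.980191 = 12.98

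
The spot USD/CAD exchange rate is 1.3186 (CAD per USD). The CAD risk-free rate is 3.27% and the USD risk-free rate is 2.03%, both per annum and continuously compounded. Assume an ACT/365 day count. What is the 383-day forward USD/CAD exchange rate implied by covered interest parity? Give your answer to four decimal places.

1.3359

F = S·e^((r_CAD − r_USD)T) = 1.3186 · e^((0.0327 − 0.0203) × 383/365)
= 1.3186 · e^0.013012 = 1.3186 × 1.013097
F = 1.3359 CAD per USD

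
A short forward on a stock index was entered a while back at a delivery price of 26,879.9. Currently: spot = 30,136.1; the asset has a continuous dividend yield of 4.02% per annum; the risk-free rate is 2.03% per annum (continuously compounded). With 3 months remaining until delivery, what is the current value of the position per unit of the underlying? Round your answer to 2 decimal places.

-3090.92

Current fair forward for the remaining 3 months: F = S·e^((r − q)·T), (r − q) = 0.0203 − 0.0402 = -0.0199
F = 30136.1 · e^(-0.0199 × 3/12) = 30136.1 × 0.99503735 = 29986.5451
Value of long forward = (F − K)·e^(−rT) = (29986.5451 − 26879.9) · e^(−0.0203·3/12)
= 3106.6451 × 0.99493786 = 3090.92
Short position value = −(long value) = -3090.92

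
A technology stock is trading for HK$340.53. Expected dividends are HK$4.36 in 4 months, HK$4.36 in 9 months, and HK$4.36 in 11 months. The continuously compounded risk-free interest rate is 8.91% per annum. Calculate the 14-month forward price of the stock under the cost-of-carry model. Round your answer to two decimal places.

HK$364.15

PV(dividends) I = 4.36·e^(−0.0891·4/12) + 4.36·e^(−0.0891·9/12) + 4.36·e^(−0.0891·11/12)
I = 4.2324 + 4.0782 + 4.0181 = 12.3287
F = (S − I)·e^(rT) = (340.53 − 12.3287) · e^(0.0891·14/12)
= 328.2013 · e^0.103950 = 328.2013 × 1.109545 = HK$364.15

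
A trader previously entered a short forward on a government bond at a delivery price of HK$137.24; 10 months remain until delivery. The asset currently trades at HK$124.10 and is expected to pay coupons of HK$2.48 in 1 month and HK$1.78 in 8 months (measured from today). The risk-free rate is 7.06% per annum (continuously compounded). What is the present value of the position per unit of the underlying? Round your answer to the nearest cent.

PV(remaining coupons) I = 2.48·e^(−0.0706·1/12) + 1.78·e^(−0.0706·8/12) = 4.1636
Current forward F = (S − I)·e^(rT) = (124.10 − 4.1636)·e^(0.0706·10/12) = 119.9364 × 1.060598 = 127.2043
Value (long) = (F − K)·e^(−rT) = (127.2043 − 137.24) × 0.942864 = -9.4623
Short position value = −(long value) = HK$9.46

HK$9.46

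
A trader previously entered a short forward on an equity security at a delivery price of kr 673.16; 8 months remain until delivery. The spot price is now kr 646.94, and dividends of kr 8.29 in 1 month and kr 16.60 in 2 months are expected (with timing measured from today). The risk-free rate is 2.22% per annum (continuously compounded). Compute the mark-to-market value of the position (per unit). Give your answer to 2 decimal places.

PV(remaining dividends) I = 8.29·e^(−0.0222·1/12) + 16.60·e^(−0.0222·2/12) = 24.8134
Current forward F = (S − I)·e^(rT) = (646.94 − 24.8134)·e^(0.0222·8/12) = 622.1266 × 1.014910 = 631.4025
Value (long) = (F − K)·e^(−rT) = (631.4025 − 673.16) × 0.985309 = -41.1440
Short position value = −(long value) = kr 41.14

kr 41.14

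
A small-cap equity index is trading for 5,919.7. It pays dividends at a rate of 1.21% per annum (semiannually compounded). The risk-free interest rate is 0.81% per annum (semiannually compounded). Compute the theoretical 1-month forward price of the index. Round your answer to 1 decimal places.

5,917.7

F = S · (1+r/2)^(2T) / (1+q/2)^(2T)
= 5919.7 × 1.000674 / 1.001006 = 5919.7 × 0.999668
F = 5,917.7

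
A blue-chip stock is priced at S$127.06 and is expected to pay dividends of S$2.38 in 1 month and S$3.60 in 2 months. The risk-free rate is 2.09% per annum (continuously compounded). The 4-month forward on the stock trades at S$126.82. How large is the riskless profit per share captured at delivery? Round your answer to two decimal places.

PV(dividends) I = 2.38·e^(−0.0209·1/12) + 3.60·e^(−0.0209·2/12) = 5.9633
Fair forward F* = (S − I)·e^(rT) = (127.06 − 5.9633)·e^0.006967 = 121.0967 × 1.006991 = 121.9433
Market S$126.82 > fair 121.9433: forward overpriced → cash-and-carry (borrow at r, buy the stock and collect the dividends, short the forward).
Profit at T = |F_mkt − F*| = |126.82 − 121.9433| = S$4.88 per share

S$4.88 per share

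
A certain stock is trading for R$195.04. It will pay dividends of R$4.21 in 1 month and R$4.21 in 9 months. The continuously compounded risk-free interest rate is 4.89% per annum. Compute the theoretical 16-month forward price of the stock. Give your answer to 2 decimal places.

R$199.37

PV(dividends) I = 4.21·e^(−0.0489·1/12) + 4.21·e^(−0.0489·9/12)
I = 4.1929 + 4.0584 = 8.2513
F = (S − I)·e^(rT) = (195.04 − 8.2513) · e^(0.0489·16/12)
= 186.7887 · e^0.065200 = 186.7887 × 1.067372 = R$199.37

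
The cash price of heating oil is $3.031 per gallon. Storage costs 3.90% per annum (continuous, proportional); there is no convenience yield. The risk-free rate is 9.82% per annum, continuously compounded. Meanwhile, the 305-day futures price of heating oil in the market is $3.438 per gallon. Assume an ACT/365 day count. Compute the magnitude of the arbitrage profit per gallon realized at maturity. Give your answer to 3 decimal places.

Fair futures: F* = S·e^(carry·T), with carry = (r + u) = 0.0982 + 0.0390 = 0.1372
F* = 3.031 · e^(0.1372 × 305/365) = 3.031 · e^0.114647 = 3.031 × 1.121477 = $3.3992
Market $3.438 > fair $3.3992: forward overpriced → cash-and-carry (buy spot, short the forward).
At maturity, profit = |F_mkt − F*| = |3.438 − 3.3992| = $0.039 per gallon

$0.039 per gallon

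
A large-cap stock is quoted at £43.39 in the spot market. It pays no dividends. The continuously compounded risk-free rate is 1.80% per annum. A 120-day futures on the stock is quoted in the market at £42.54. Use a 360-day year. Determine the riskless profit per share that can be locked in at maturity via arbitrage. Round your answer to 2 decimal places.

Fair futures: F* = S·e^(carry·T), with carry = r = 0.0180
F* = 43.39 · e^(0.0180 × 120/360) = 43.39 · e^0.006000 = 43.39 × 1.006018 = £43.6511
Market £42.54 < fair £43.6511: forward underpriced → reverse cash-and-carry (short spot, go long the forward).
At maturity, profit = |F_mkt − F*| = |42.54 − 43.6511| = £1.11 per share

£1.11 per share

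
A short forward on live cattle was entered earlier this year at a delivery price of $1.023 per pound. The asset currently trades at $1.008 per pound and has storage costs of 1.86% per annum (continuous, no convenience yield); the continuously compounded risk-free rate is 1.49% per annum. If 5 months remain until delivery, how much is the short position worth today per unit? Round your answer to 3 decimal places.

$0.001 per pound

Current fair forward for the remaining 5 months: F = S·e^((r + u)·T), (r + u) = 0.0149 + 0.0186 = 0.0335
F = 1.008 · e^(0.0335 × 5/12) = 1.008 × 1.014056 = 1.0222
Value of long forward = (F − K)·e^(−rT) = (1.0222 − 1.023) · e^(−0.0149·5/12)
= -0.0008 × 0.993811 = -0.001
Short position value = −(long value) = $0.001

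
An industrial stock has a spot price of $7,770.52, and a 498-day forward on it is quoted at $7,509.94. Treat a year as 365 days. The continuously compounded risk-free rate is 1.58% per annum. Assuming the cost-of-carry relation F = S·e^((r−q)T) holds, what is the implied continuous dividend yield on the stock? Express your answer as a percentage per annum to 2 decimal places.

4.08%

From F = S·e^((r−q)T): (r − q) = ln(F/S)/T
ln(7509.94/7770.52) = ln(0.966466) = -0.034109
(r − q) = -0.034109 / (498/365) = -0.025000
q = r − ln(F/S)/T = 0.0158 + 0.025000 = 0.040800
q = 4.08%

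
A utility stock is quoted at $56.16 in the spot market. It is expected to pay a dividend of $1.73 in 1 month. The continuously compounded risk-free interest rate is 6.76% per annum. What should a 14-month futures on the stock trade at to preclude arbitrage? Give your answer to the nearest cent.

$58.91

PV(dividends) I = 1.73·e^(−0.0676·1/12)
I = 1.7203
F = (S − I)·e^(rT) = (56.16 − 1.7203) · e^(0.0676·14/12)
= 54.4397 · e^0.078867 = 54.4397 × 1.082060 = $58.91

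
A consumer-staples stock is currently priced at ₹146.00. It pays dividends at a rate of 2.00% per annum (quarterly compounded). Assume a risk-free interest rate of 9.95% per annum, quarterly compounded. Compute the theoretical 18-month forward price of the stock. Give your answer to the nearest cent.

₹164.20

F = S · (1+r/4)^(4T) / (1+q/4)^(4T)
= 146.00 × 1.158845 / 1.030378 = 146.00 × 1.124679
F = ₹164.20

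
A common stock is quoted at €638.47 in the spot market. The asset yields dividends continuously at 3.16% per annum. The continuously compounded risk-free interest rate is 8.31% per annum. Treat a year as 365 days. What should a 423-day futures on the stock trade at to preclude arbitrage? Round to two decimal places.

F = S·e^((r − q)T) = 638.47 · e^((0.0831 − 0.0316) × 423/365)
= 638.47 · e^0.059684 = 638.47 × 1.061501
F = €677.74

€677.74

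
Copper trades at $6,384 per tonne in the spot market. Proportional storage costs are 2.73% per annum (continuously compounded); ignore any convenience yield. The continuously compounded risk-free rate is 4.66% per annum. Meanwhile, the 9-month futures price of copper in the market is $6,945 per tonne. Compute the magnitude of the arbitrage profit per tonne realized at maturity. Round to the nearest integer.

$197 per tonne

Fair futures: F* = S·e^(carry·T), with carry = (r + u) = 0.0466 + 0.0273 = 0.0739
F* = 6384 · e^(0.0739 × 9/12) = 6384 · e^0.055425 = 6384 × 1.056990 = $6747.8242
Market $6945 > fair $6747.8242: forward overpriced → cash-and-carry (buy spot, short the forward).
At maturity, profit = |F_mkt − F*| = |6945 − 6747.8242| = $197 per tonne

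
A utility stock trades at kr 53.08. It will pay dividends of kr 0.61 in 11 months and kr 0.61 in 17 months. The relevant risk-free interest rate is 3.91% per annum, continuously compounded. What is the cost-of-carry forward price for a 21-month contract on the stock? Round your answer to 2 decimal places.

kr 55.59

PV(dividends) I = 0.61·e^(−0.0391·11/12) + 0.61·e^(−0.0391·17/12)
I = 0.5885 + 0.5771 = 1.1656
F = (S − I)·e^(rT) = (53.08 − 1.1656) · e^(0.0391·21/12)
= 51.9144 · e^0.068425 = 51.9144 × 1.070820 = kr 55.59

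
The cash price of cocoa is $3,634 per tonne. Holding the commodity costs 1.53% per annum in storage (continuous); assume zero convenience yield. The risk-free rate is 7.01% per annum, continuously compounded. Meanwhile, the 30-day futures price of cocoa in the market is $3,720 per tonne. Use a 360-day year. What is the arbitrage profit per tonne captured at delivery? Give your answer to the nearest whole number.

$60 per tonne

Fair futures: F* = S·e^(carry·T), with carry = (r + u) = 0.0701 + 0.0153 = 0.0854
F* = 3634 · e^(0.0854 × 30/360) = 3634 · e^0.007117 = 3634 × 1.007142 = $3659.9540
Market $3720 > fair $3659.9540: forward overpriced → cash-and-carry (buy spot, short the forward).
At maturity, profit = |F_mkt − F*| = |3720 − 3659.9540| = $60 per tonne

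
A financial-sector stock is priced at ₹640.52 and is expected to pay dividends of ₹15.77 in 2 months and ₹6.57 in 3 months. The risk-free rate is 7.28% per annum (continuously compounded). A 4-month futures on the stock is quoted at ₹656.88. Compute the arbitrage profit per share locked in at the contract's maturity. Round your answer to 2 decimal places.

₹23.20 per share

PV(dividends) I = 15.77·e^(−0.0728·2/12) + 6.57·e^(−0.0728·3/12) = 22.0313
Fair futures F* = (S − I)·e^(rT) = (640.52 − 22.0313)·e^0.024267 = 618.4887 × 1.024564 = 633.6813
Market ₹656.88 > fair 633.6813: forward overpriced → cash-and-carry (borrow at r, buy the stock and collect the dividends, short the forward).
Profit at T = |F_mkt − F*| = |656.88 − 633.6813| = ₹23.20 per share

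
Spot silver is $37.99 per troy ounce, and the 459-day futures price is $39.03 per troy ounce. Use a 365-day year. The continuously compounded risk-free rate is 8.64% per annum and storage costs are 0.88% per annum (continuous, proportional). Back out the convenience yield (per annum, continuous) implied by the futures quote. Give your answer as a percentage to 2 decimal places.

F = S·e^((r+u−y)T) ⇒ (r+u−y) = ln(F/S)/T
ln(39.03/37.99) = 0.027008; /T ⇒ 0.021477
y = r + u − ln(F/S)/T = 0.0864 + 0.0088 − 0.021477 = 0.073723
y = 7.37%

7.37%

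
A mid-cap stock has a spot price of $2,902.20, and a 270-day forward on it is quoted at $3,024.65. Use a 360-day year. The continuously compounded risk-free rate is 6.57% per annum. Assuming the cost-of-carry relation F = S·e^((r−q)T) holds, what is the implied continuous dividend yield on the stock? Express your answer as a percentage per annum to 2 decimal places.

From F = S·e^((r−q)T): (r − q) = ln(F/S)/T
ln(3024.65/2902.20) = ln(1.042192) = 0.041326
(r − q) = 0.041326 / (270/360) = 0.055101
q = r − ln(F/S)/T = 0.0657 − 0.055101 = 0.010599
q = 1.06%

1.06%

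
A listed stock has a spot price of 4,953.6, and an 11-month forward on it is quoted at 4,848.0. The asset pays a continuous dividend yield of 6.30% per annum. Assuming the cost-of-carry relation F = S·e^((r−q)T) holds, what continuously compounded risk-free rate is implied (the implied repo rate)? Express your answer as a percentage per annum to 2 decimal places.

3.95%

From F = S·e^((r−q)T): (r − q) = ln(F/S)/T
ln(4848.0/4953.6) = ln(0.978682) = -0.021549
(r − q) = -0.021549 / (11/12) = -0.023508
r = ln(F/S)/T + q = -0.023508 + 0.0630 = 0.039492
r = 3.95%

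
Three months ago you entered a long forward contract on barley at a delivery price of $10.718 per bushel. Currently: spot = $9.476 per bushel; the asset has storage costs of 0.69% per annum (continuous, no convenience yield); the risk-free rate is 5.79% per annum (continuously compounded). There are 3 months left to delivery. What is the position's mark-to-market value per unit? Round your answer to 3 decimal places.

-$1.072 per bushel

Current fair forward for the remaining 3 months: F = S·e^((r + u)·T), (r + u) = 0.0579 + 0.0069 = 0.0648
F = 9.476 · e^(0.0648 × 3/12) = 9.476 × 1.016332 = 9.6308
Value of long forward = (F − K)·e^(−rT) = (9.6308 − 10.718) · e^(−0.0579·3/12)
= -1.0872 × 0.985629 = -1.072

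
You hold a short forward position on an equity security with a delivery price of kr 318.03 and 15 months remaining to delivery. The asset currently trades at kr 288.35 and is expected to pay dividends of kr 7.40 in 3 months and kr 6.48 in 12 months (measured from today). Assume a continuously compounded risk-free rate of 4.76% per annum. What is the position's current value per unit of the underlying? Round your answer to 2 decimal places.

kr 24.80

PV(remaining dividends) I = 7.40·e^(−0.0476·3/12) + 6.48·e^(−0.0476·12/12) = 13.4912
Current forward F = (S − I)·e^(rT) = (288.35 − 13.4912)·e^(0.0476·15/12) = 274.8588 × 1.061306 = 291.7093
Value (long) = (F − K)·e^(−rT) = (291.7093 − 318.03) × 0.942236 = -24.8003
Short position value = −(long value) = kr 24.80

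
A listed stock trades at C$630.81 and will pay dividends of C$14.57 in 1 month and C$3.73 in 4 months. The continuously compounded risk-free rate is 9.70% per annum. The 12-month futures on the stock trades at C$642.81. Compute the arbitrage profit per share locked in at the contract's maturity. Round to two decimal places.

PV(dividends) I = 14.57·e^(−0.0970·1/12) + 3.73·e^(−0.0970·4/12) = 18.0640
Fair futures F* = (S − I)·e^(rT) = (630.81 − 18.0640)·e^0.097000 = 612.7460 × 1.101860 = 675.1603
Market C$642.81 < fair 675.1603: forward underpriced → reverse cash-and-carry (short the stock, invest proceeds at r, pay the dividends, go long the forward).
Profit at T = |F_mkt − F*| = |642.81 − 675.1603| = C$32.35 per share

C$32.35 per share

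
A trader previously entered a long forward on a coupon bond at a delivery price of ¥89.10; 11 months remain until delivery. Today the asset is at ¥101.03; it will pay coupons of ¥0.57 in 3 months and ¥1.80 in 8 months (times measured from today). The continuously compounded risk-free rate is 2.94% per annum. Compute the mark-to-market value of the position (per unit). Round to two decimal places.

PV(remaining coupons) I = 0.57·e^(−0.0294·3/12) + 1.80·e^(−0.0294·8/12) = 2.3309
Current forward F = (S − I)·e^(rT) = (101.03 − 2.3309)·e^(0.0294·11/12) = 98.6991 × 1.027316 = 101.3952
Value (long) = (F − K)·e^(−rT) = (101.3952 − 89.10) × 0.973410 = 11.9683
Value = ¥11.97

¥11.97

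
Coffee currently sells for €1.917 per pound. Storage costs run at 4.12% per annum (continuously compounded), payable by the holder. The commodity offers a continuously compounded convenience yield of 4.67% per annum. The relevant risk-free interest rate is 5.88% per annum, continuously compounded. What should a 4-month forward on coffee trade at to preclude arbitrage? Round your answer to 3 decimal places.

Net carry = r + u − y = 0.0588 + 0.0412 − 0.0467 = 0.0533
F = S·e^((r+u−y)T) = 1.917 · e^(0.0533 × 4/12) = 1.917 · e^0.017767
= 1.917 × 1.017926 = €1.951 per pound

€1.951 per pound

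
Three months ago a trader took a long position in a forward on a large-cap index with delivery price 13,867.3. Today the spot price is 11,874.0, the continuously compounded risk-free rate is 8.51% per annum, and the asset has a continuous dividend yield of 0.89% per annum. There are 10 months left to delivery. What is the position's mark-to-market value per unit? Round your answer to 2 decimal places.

Current fair forward for the remaining 10 months: F = S·e^((r − q)·T), (r − q) = 0.0851 − 0.0089 = 0.0762
F = 11874.0 · e^(0.0762 × 10/12) = 11874.0 × 1.06555949 = 12652.4534
Value of long forward = (F − K)·e^(−rT) = (12652.4534 − 13867.3) · e^(−0.0851·10/12)
= -1214.8466 × 0.93153952 = -1131.68

-1131.68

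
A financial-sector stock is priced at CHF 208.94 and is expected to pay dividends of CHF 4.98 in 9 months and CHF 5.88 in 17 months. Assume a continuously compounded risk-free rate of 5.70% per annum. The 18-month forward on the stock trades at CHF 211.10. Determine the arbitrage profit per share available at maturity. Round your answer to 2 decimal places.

PV(dividends) I = 4.98·e^(−0.0570·9/12) + 5.88·e^(−0.0570·17/12) = 10.1954
Fair forward F* = (S − I)·e^(rT) = (208.94 − 10.1954)·e^0.085500 = 198.7446 × 1.089262 = 216.4849
Market CHF 211.10 < fair 216.4849: forward underpriced → reverse cash-and-carry (short the stock, invest proceeds at r, pay the dividends, go long the forward).
Profit at T = |F_mkt − F*| = |211.10 − 216.4849| = CHF 5.38 per share

CHF 5.38 per share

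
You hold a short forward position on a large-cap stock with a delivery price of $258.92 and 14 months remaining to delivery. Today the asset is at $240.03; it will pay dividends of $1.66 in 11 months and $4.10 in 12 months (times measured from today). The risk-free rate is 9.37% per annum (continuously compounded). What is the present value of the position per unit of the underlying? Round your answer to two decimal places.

PV(remaining dividends) I = 1.66·e^(−0.0937·11/12) + 4.10·e^(−0.0937·12/12) = 5.2567
Current forward F = (S − I)·e^(rT) = (240.03 − 5.2567)·e^(0.0937·14/12) = 234.7733 × 1.115516 = 261.8934
Value (long) = (F − K)·e^(−rT) = (261.8934 − 258.92) × 0.896446 = 2.6655
Short position value = −(long value) = -$2.67

-$2.67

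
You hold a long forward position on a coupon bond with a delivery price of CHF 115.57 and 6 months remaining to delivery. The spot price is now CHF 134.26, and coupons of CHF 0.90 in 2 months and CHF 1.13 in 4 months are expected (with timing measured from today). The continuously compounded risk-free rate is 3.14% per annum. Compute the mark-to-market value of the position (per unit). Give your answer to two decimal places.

PV(remaining coupons) I = 0.90·e^(−0.0314·2/12) + 1.13·e^(−0.0314·4/12) = 2.0135
Current forward F = (S − I)·e^(rT) = (134.26 − 2.0135)·e^(0.0314·6/12) = 132.2465 × 1.015824 = 134.3392
Value (long) = (F − K)·e^(−rT) = (134.3392 − 115.57) × 0.984423 = 18.4768
Value = CHF 18.48

CHF 18.48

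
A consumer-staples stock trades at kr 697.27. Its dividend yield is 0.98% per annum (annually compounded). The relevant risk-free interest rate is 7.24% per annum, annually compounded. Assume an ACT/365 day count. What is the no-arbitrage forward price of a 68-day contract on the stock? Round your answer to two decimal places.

kr 705.13

F = S · (1+r)^T / (1+q)^T
= 697.27 × 1.013107 / 1.001819 = 697.27 × 1.011268
F = kr 705.13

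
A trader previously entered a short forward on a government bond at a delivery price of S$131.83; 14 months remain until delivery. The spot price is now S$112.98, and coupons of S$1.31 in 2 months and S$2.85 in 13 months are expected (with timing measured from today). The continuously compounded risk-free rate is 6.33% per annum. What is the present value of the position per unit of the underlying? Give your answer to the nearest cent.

S$13.42

PV(remaining coupons) I = 1.31·e^(−0.0633·2/12) + 2.85·e^(−0.0633·13/12) = 3.9574
Current forward F = (S − I)·e^(rT) = (112.98 − 3.9574)·e^(0.0633·14/12) = 109.0226 × 1.076645 = 117.3786
Value (long) = (F − K)·e^(−rT) = (117.3786 − 131.83) × 0.928811 = -13.4226
Short position value = −(long value) = S$13.42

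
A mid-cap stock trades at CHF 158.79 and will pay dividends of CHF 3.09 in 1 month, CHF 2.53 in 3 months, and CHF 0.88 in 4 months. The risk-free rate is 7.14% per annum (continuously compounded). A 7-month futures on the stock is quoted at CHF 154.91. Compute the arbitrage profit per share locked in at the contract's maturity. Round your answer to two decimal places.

CHF 3.94 per share

PV(dividends) I = 3.09·e^(−0.0714·1/12) + 2.53·e^(−0.0714·3/12) + 0.88·e^(−0.0714·4/12) = 6.4162
Fair futures F* = (S − I)·e^(rT) = (158.79 − 6.4162)·e^0.041650 = 152.3738 × 1.042530 = 158.8543
Market CHF 154.91 < fair 158.8543: forward underpriced → reverse cash-and-carry (short the stock, invest proceeds at r, pay the dividends, go long the forward).
Profit at T = |F_mkt − F*| = |154.91 − 158.8543| = CHF 3.94 per share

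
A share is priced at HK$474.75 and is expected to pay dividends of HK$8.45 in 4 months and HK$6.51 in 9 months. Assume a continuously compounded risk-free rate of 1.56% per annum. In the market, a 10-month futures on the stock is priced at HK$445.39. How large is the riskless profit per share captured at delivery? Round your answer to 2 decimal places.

PV(dividends) I = 8.45·e^(−0.0156·4/12) + 6.51·e^(−0.0156·9/12) = 14.8405
Fair futures F* = (S − I)·e^(rT) = (474.75 − 14.8405)·e^0.013000 = 459.9095 × 1.013085 = 465.9274
Market HK$445.39 < fair 465.9274: forward underpriced → reverse cash-and-carry (short the stock, invest proceeds at r, pay the dividends, go long the forward).
Profit at T = |F_mkt − F*| = |445.39 − 465.9274| = HK$20.54 per share

HK$20.54 per share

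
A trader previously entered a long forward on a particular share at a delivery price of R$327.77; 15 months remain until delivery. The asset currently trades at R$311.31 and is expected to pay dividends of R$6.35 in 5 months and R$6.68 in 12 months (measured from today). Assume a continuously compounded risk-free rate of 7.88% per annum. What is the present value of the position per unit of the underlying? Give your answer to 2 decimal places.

PV(remaining dividends) I = 6.35·e^(−0.0788·5/12) + 6.68·e^(−0.0788·12/12) = 12.3187
Current forward F = (S − I)·e^(rT) = (311.31 − 12.3187)·e^(0.0788·15/12) = 298.9913 × 1.103514 = 329.9411
Value (long) = (F − K)·e^(−rT) = (329.9411 − 327.77) × 0.906196 = 1.9674
Value = R$1.97

R$1.97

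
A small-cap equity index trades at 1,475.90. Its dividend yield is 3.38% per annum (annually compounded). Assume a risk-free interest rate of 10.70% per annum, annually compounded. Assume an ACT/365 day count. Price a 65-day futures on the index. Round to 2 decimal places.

F = S · (1+r)^T / (1+q)^T
= 1475.90 × 1.01826755 / 1.00593725 = 1475.90 × 1.01225752
F = 1,493.99

1,493.99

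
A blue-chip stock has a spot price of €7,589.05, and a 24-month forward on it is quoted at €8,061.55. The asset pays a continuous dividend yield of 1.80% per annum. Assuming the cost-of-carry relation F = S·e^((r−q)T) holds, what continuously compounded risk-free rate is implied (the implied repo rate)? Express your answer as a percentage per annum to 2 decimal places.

4.82%

From F = S·e^((r−q)T): (r − q) = ln(F/S)/T
ln(8061.55/7589.05) = ln(1.062261) = 0.060400
(r − q) = 0.060400 / (24/12) = 0.030200
r = ln(F/S)/T + q = 0.030200 + 0.0180 = 0.048200
r = 4.82%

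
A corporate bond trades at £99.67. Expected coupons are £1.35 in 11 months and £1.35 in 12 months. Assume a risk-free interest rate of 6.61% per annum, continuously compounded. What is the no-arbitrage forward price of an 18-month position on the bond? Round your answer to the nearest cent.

PV(coupons) I = 1.35·e^(−0.0661·11/12) + 1.35·e^(−0.0661·12/12)
I = 1.2706 + 1.2637 = 2.5343
F = (S − I)·e^(rT) = (99.67 − 2.5343) · e^(0.0661·18/12)
= 97.1357 · e^0.099150 = 97.1357 × 1.104232 = £107.26

£107.26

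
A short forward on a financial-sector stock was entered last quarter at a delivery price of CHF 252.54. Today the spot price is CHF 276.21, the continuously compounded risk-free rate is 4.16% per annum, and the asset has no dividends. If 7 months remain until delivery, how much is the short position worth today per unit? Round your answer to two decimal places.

-CHF 29.72

Current fair forward for the remaining 7 months: F = S·e^(r·T), r = 0.0416
F = 276.21 · e^(0.0416 × 7/12) = 276.21 × 1.024563 = 282.9945
Value of long forward = (F − K)·e^(−rT) = (282.9945 − 252.54) · e^(−0.0416·7/12)
= 30.4545 × 0.976025 = 29.72
Short position value = −(long value) = -CHF 29.72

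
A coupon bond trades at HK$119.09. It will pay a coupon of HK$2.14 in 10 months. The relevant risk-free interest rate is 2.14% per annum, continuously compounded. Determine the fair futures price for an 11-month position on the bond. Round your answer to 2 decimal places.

PV(coupons) I = 2.14·e^(−0.0214·10/12)
I = 2.1022
F = (S − I)·e^(rT) = (119.09 − 2.1022) · e^(0.0214·11/12)
= 116.9878 · e^0.019617 = 116.9878 × 1.019811 = HK$119.31

HK$119.31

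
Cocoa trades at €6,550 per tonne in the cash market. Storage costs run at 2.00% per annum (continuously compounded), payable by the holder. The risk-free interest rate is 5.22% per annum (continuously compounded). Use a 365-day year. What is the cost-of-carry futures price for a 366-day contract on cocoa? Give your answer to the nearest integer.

€7,042 per tonne

Net carry = r + u − y = 0.0522 + 0.0200 − 0.0000 = 0.0722
F = S·e^((r+u−y)T) = 6550 · e^(0.0722 × 366/365) = 6550 · e^0.072398
= 6550 × 1.075083 = €7,042 per tonne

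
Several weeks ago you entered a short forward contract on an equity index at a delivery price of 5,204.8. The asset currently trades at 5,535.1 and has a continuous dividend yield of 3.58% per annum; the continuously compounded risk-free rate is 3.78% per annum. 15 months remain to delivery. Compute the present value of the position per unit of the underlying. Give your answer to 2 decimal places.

Current fair forward for the remaining 15 months: F = S·e^((r − q)·T), (r − q) = 0.0378 − 0.0358 = 0.0020
F = 5535.1 · e^(0.0020 × 15/12) = 5535.1 × 1.00250313 = 5548.9551
Value of long forward = (F − K)·e^(−rT) = (5548.9551 − 5204.8) · e^(−0.0378·15/12)
= 344.1551 × 0.95384891 = 328.27
Short position value = −(long value) = -328.27

-328.27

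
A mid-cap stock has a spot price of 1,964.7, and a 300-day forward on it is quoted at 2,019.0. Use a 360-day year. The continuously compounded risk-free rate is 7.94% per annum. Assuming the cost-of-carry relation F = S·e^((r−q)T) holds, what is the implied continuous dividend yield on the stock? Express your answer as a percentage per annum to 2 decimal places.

From F = S·e^((r−q)T): (r − q) = ln(F/S)/T
ln(2019.0/1964.7) = ln(1.027638) = 0.027263
(r − q) = 0.027263 / (300/360) = 0.032716
q = r − ln(F/S)/T = 0.0794 − 0.032716 = 0.046684
q = 4.67%

4.67%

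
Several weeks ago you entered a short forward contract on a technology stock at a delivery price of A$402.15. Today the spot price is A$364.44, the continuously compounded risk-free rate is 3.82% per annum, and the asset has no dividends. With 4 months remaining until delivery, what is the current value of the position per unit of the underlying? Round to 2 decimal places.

A$32.62

Current fair forward for the remaining 4 months: F = S·e^(r·T), r = 0.0382
F = 364.44 · e^(0.0382 × 4/12) = 364.44 × 1.012815 = 369.1103
Value of long forward = (F − K)·e^(−rT) = (369.1103 − 402.15) · e^(−0.0382·4/12)
= -33.0397 × 0.987347 = -32.62
Short position value = −(long value) = A$32.62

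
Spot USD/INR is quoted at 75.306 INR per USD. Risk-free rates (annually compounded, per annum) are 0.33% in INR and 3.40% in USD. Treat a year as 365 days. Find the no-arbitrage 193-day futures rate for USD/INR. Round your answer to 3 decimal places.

By covered interest parity, F = S · (1+r_INR)^T / (1+r_USD)^T
= 75.306 × 1.001744 / 1.017836 = 75.306 × 0.984190
F = 74.115 INR per USD

74.115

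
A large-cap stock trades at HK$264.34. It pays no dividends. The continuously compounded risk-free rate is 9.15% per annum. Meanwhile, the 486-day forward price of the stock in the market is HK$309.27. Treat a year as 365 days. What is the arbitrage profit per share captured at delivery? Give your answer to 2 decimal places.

HK$10.68 per share

Fair forward: F* = S·e^(carry·T), with carry = r = 0.0915
F* = 264.34 · e^(0.0915 × 486/365) = 264.34 · e^0.121833 = 264.34 × 1.129565 = HK$298.5892
Market HK$309.27 > fair HK$298.5892: forward overpriced → cash-and-carry (buy spot, short the forward).
At maturity, profit = |F_mkt − F*| = |309.27 − 298.5892| = HK$10.68 per share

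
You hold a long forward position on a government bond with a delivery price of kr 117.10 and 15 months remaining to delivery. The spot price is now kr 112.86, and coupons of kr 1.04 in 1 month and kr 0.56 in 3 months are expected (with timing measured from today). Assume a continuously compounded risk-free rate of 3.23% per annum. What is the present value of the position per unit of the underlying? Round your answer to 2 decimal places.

-kr 1.20

PV(remaining coupons) I = 1.04·e^(−0.0323·1/12) + 0.56·e^(−0.0323·3/12) = 1.5927
Current forward F = (S − I)·e^(rT) = (112.86 − 1.5927)·e^(0.0323·15/12) = 111.2673 × 1.041201 = 115.8516
Value (long) = (F − K)·e^(−rT) = (115.8516 − 117.10) × 0.960429 = -1.1990
Value = -kr 1.20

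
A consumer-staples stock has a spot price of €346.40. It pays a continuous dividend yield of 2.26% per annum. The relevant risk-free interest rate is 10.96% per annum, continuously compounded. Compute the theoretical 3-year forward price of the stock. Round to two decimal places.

€449.71

F = S·e^((r − q)T) = 346.40 · e^((0.1096 − 0.0226) × 3)
= 346.40 · e^0.261000 = 346.40 × 1.298228
F = €449.71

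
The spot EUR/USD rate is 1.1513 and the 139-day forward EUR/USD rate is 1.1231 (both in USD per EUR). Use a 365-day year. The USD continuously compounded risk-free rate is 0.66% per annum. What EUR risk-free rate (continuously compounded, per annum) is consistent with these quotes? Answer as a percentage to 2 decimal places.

F = S·e^((r_USD − r_EUR)T) ⇒ r_EUR = r_USD − ln(F/S)/T
ln(1.1231/1.1513) = -0.024799; /(139/365) = -0.065120
r_EUR = 0.0066 + 0.065120 = 0.071720
r_EUR = 7.17%

7.17%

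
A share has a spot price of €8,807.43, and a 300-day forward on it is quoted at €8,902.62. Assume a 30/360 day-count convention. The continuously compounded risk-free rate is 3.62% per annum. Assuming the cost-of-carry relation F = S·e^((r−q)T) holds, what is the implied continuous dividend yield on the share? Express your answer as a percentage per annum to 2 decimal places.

From F = S·e^((r−q)T): (r − q) = ln(F/S)/T
ln(8902.62/8807.43) = ln(1.010808) = 0.010750
(r − q) = 0.010750 / (300/360) = 0.012900
q = r − ln(F/S)/T = 0.0362 − 0.012900 = 0.023300
q = 2.33%

2.33%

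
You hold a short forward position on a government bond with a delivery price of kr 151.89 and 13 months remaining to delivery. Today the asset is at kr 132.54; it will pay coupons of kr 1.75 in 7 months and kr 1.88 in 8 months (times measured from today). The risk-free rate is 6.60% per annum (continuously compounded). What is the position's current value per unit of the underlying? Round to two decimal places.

kr 12.35

PV(remaining coupons) I = 1.75·e^(−0.0660·7/12) + 1.88·e^(−0.0660·8/12) = 3.4830
Current forward F = (S − I)·e^(rT) = (132.54 − 3.4830)·e^(0.0660·13/12) = 129.0570 × 1.074118 = 138.6224
Value (long) = (F − K)·e^(−rT) = (138.6224 − 151.89) × 0.930996 = -12.3521
Short position value = −(long value) = kr 12.35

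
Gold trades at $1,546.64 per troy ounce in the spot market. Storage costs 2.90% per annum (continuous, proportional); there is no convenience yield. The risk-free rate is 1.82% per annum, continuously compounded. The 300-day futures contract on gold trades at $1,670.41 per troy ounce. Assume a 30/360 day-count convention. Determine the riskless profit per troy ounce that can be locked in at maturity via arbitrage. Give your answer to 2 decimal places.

$61.72 per troy ounce

Fair futures: F* = S·e^(carry·T), with carry = (r + u) = 0.0182 + 0.0290 = 0.0472
F* = 1546.64 · e^(0.0472 × 300/360) = 1546.64 · e^0.03933333 = 1546.64 × 1.04011713 = $1608.6868
Market $1670.41 > fair $1608.6868: forward overpriced → cash-and-carry (buy spot, short the forward).
At maturity, profit = |F_mkt − F*| = |1670.41 − 1608.6868| = $61.72 per troy ounce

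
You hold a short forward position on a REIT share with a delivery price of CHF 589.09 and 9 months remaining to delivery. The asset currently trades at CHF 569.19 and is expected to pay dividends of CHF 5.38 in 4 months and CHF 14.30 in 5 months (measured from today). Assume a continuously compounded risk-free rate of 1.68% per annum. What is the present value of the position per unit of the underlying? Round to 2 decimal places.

CHF 32.07

PV(remaining dividends) I = 5.38·e^(−0.0168·4/12) + 14.30·e^(−0.0168·5/12) = 19.5502
Current forward F = (S − I)·e^(rT) = (569.19 − 19.5502)·e^(0.0168·9/12) = 549.6398 × 1.012680 = 556.6092
Value (long) = (F − K)·e^(−rT) = (556.6092 − 589.09) × 0.987479 = -32.0741
Short position value = −(long value) = CHF 32.07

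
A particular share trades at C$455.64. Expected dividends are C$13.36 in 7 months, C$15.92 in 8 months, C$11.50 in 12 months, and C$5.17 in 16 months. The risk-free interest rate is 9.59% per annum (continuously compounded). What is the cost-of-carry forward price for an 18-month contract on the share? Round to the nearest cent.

PV(dividends) I = 13.36·e^(−0.0959·7/12) + 15.92·e^(−0.0959·8/12) + 11.50·e^(−0.0959·12/12) + 5.17·e^(−0.0959·16/12)
I = 12.6331 + 14.9340 + 10.4484 + 4.5494 = 42.5649
F = (S − I)·e^(rT) = (455.64 − 42.5649) · e^(0.0959·18/12)
= 413.0751 · e^0.143850 = 413.0751 × 1.154711 = C$476.98

C$476.98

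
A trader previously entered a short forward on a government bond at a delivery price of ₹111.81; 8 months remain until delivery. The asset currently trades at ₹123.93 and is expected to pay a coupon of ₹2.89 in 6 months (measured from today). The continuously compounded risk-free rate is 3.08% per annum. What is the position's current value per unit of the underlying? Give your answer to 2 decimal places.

PV(remaining coupons) I = 2.89·e^(−0.0308·6/12) = 2.8458
Current forward F = (S − I)·e^(rT) = (123.93 − 2.8458)·e^(0.0308·8/12) = 121.0842 × 1.020746 = 123.5962
Value (long) = (F − K)·e^(−rT) = (123.5962 − 111.81) × 0.979676 = 11.5467
Short position value = −(long value) = -₹11.55

-₹11.55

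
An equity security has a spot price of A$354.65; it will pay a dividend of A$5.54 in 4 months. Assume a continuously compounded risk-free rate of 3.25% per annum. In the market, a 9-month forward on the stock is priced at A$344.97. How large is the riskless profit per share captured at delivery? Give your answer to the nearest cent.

A$12.82 per share

PV(dividends) I = 5.54·e^(−0.0325·4/12) = 5.4803
Fair forward F* = (S − I)·e^(rT) = (354.65 − 5.4803)·e^0.024375 = 349.1697 × 1.024674 = 357.7851
Market A$344.97 < fair 357.7851: forward underpriced → reverse cash-and-carry (short the stock, invest proceeds at r, pay the dividends, go long the forward).
Profit at T = |F_mkt − F*| = |344.97 − 357.7851| = A$12.82 per share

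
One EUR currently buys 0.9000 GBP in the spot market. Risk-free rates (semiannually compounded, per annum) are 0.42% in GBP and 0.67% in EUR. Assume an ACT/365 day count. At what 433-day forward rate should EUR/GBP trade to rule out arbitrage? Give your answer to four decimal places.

0.8973

By covered interest parity, F = S · (1+r_GBP/2)^(2T) / (1+r_EUR/2)^(2T)
= 0.9000 × 1.004990 / 1.007967 = 0.9000 × 0.997047
F = 0.8973 GBP per EUR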